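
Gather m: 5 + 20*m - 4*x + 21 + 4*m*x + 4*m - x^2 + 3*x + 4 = m*(4*x + 24) - x^2 - x + 30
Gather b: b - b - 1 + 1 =0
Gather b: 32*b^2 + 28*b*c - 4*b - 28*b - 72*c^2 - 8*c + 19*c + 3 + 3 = 32*b^2 + b*(28*c - 32) - 72*c^2 + 11*c + 6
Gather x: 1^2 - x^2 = 1 - x^2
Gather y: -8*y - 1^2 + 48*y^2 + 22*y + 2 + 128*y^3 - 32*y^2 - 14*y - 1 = 128*y^3 + 16*y^2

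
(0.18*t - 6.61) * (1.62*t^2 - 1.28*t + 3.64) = 0.2916*t^3 - 10.9386*t^2 + 9.116*t - 24.0604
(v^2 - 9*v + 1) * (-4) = -4*v^2 + 36*v - 4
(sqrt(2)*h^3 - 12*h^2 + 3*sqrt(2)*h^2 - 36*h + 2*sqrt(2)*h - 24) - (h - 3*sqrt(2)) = sqrt(2)*h^3 - 12*h^2 + 3*sqrt(2)*h^2 - 37*h + 2*sqrt(2)*h - 24 + 3*sqrt(2)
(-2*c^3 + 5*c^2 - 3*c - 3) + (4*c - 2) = -2*c^3 + 5*c^2 + c - 5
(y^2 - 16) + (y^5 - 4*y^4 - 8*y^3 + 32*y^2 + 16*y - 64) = y^5 - 4*y^4 - 8*y^3 + 33*y^2 + 16*y - 80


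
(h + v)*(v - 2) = h*v - 2*h + v^2 - 2*v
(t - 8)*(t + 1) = t^2 - 7*t - 8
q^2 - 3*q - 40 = (q - 8)*(q + 5)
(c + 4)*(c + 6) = c^2 + 10*c + 24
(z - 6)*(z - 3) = z^2 - 9*z + 18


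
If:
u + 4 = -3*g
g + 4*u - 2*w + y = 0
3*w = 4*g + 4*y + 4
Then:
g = -5*y/41 - 56/41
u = 15*y/41 + 4/41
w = 48*y/41 - 20/41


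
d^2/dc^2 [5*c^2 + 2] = 10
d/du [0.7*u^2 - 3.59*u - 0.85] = 1.4*u - 3.59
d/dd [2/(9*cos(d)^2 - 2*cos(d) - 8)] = 4*(9*cos(d) - 1)*sin(d)/(-9*cos(d)^2 + 2*cos(d) + 8)^2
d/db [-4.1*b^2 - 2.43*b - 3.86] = -8.2*b - 2.43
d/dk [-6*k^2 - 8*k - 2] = -12*k - 8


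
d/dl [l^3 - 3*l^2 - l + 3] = 3*l^2 - 6*l - 1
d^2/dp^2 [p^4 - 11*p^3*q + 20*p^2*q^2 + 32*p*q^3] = 12*p^2 - 66*p*q + 40*q^2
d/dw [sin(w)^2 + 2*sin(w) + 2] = 2*(sin(w) + 1)*cos(w)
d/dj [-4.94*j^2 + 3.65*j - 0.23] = 3.65 - 9.88*j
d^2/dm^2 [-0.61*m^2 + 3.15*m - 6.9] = -1.22000000000000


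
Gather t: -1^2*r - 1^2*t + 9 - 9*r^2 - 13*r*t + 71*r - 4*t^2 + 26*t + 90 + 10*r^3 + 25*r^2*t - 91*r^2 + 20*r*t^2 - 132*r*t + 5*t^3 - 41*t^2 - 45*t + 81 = 10*r^3 - 100*r^2 + 70*r + 5*t^3 + t^2*(20*r - 45) + t*(25*r^2 - 145*r - 20) + 180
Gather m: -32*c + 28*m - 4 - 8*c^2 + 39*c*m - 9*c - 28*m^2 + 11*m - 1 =-8*c^2 - 41*c - 28*m^2 + m*(39*c + 39) - 5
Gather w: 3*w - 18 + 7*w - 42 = 10*w - 60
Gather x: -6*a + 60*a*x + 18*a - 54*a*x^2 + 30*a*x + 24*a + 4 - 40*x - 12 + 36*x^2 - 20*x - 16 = 36*a + x^2*(36 - 54*a) + x*(90*a - 60) - 24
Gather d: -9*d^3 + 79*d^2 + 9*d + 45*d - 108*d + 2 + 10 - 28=-9*d^3 + 79*d^2 - 54*d - 16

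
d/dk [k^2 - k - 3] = 2*k - 1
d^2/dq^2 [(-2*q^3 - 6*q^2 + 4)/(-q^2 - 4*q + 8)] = 24*(2*q^3 - 5*q^2 + 28*q + 24)/(q^6 + 12*q^5 + 24*q^4 - 128*q^3 - 192*q^2 + 768*q - 512)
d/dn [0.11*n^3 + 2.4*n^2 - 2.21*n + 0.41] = 0.33*n^2 + 4.8*n - 2.21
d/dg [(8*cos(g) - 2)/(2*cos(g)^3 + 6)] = (8*cos(g)^3 - 3*cos(g)^2 - 12)*sin(g)/(cos(g)^6 + 6*cos(g)^3 + 9)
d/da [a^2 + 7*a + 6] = 2*a + 7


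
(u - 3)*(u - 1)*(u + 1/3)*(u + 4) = u^4 + u^3/3 - 13*u^2 + 23*u/3 + 4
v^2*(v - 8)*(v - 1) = v^4 - 9*v^3 + 8*v^2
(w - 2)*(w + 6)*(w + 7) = w^3 + 11*w^2 + 16*w - 84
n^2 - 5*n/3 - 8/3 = (n - 8/3)*(n + 1)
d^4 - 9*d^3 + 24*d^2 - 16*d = d*(d - 4)^2*(d - 1)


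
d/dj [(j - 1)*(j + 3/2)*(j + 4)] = 3*j^2 + 9*j + 1/2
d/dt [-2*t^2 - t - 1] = -4*t - 1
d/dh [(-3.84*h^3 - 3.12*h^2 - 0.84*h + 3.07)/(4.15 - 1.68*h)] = (12.9024*h^3 - 42.5664*h^2 - 25.896*h + 1.6716)/(2.8224*h^2 - 13.944*h + 17.2225)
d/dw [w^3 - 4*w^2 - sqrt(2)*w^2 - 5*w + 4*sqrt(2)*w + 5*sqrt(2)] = 3*w^2 - 8*w - 2*sqrt(2)*w - 5 + 4*sqrt(2)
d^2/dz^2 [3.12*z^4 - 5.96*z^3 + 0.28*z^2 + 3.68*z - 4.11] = 37.44*z^2 - 35.76*z + 0.56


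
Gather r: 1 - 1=0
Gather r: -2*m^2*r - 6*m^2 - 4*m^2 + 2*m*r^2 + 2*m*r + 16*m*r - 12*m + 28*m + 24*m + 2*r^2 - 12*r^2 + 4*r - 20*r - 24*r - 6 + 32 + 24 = -10*m^2 + 40*m + r^2*(2*m - 10) + r*(-2*m^2 + 18*m - 40) + 50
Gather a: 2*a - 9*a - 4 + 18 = 14 - 7*a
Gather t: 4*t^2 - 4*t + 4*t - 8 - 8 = 4*t^2 - 16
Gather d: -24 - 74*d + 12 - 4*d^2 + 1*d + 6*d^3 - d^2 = 6*d^3 - 5*d^2 - 73*d - 12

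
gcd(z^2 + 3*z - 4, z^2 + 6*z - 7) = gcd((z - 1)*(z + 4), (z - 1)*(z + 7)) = z - 1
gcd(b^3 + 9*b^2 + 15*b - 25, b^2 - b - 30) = b + 5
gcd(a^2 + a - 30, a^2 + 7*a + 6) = a + 6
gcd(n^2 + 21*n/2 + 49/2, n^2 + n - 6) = 1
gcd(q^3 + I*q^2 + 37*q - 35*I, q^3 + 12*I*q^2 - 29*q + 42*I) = q^2 + 6*I*q + 7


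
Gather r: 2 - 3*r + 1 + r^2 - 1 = r^2 - 3*r + 2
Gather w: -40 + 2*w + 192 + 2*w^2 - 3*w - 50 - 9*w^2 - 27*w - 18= -7*w^2 - 28*w + 84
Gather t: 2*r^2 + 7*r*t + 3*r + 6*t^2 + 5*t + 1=2*r^2 + 3*r + 6*t^2 + t*(7*r + 5) + 1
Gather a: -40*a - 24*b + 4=-40*a - 24*b + 4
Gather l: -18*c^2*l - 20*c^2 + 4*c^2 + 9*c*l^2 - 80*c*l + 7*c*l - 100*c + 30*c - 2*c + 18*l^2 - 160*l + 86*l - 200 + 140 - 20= -16*c^2 - 72*c + l^2*(9*c + 18) + l*(-18*c^2 - 73*c - 74) - 80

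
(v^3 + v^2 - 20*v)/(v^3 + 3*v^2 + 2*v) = (v^2 + v - 20)/(v^2 + 3*v + 2)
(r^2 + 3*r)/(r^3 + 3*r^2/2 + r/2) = 2*(r + 3)/(2*r^2 + 3*r + 1)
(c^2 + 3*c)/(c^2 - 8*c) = (c + 3)/(c - 8)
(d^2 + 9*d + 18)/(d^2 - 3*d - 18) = (d + 6)/(d - 6)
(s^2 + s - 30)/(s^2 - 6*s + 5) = (s + 6)/(s - 1)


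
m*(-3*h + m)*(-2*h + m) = 6*h^2*m - 5*h*m^2 + m^3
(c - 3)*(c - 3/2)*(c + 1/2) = c^3 - 4*c^2 + 9*c/4 + 9/4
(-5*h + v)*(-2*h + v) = 10*h^2 - 7*h*v + v^2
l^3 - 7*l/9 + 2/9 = (l - 2/3)*(l - 1/3)*(l + 1)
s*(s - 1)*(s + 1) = s^3 - s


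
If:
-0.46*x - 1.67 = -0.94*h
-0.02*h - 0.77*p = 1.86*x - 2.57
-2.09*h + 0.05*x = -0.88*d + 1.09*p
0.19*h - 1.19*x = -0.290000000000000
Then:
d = 7.21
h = 2.06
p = 1.90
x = 0.57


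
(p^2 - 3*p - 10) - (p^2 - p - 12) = 2 - 2*p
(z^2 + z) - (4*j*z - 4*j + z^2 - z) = -4*j*z + 4*j + 2*z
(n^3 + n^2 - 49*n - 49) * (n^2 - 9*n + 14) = n^5 - 8*n^4 - 44*n^3 + 406*n^2 - 245*n - 686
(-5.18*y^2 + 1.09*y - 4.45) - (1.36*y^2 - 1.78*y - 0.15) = -6.54*y^2 + 2.87*y - 4.3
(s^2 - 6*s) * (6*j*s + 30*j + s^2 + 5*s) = 6*j*s^3 - 6*j*s^2 - 180*j*s + s^4 - s^3 - 30*s^2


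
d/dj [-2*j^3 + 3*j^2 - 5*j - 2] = -6*j^2 + 6*j - 5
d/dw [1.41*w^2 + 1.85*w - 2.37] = 2.82*w + 1.85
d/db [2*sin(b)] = 2*cos(b)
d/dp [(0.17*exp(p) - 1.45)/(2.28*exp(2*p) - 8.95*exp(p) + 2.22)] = (-0.3876*exp(2*p) + 6.612*exp(p) - 12.6001)*exp(p)/(5.1984*exp(4*p) - 40.812*exp(3*p) + 90.2257*exp(2*p) - 39.738*exp(p) + 4.9284)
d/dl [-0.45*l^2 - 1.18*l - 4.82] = -0.9*l - 1.18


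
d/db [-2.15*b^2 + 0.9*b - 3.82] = 0.9 - 4.3*b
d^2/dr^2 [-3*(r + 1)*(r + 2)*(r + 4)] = -18*r - 42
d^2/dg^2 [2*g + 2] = 0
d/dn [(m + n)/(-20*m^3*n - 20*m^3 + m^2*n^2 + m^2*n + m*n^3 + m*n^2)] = (-20*m^2*n - 20*m^2 + m*n^2 + m*n + n^3 + n^2 - (m + n)*(-20*m^2 + 2*m*n + m + 3*n^2 + 2*n))/(m*(-20*m^2*n - 20*m^2 + m*n^2 + m*n + n^3 + n^2)^2)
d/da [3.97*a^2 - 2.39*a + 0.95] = 7.94*a - 2.39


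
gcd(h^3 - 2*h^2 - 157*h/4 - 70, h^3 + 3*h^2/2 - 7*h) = h + 7/2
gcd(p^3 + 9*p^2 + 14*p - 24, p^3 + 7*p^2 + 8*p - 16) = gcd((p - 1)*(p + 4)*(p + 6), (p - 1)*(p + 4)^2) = p^2 + 3*p - 4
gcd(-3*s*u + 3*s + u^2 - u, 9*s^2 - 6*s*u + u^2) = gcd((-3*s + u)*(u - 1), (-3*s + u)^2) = 3*s - u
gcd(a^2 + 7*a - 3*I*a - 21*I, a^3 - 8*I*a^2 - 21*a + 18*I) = a - 3*I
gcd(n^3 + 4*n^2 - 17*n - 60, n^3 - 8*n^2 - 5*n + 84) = n^2 - n - 12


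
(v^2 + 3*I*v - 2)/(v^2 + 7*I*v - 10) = (v + I)/(v + 5*I)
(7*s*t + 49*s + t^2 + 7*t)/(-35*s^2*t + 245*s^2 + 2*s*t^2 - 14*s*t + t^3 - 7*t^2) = (-t - 7)/(5*s*t - 35*s - t^2 + 7*t)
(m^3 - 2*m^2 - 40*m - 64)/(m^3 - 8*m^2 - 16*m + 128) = (m + 2)/(m - 4)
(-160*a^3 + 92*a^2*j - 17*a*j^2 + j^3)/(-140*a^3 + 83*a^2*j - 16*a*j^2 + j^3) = (8*a - j)/(7*a - j)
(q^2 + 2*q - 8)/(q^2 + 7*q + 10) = (q^2 + 2*q - 8)/(q^2 + 7*q + 10)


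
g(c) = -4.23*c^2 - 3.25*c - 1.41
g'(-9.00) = 72.89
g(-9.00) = -314.79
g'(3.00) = -28.63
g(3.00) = -49.23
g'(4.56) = -41.83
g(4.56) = -104.19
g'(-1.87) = 12.57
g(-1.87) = -10.12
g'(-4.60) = 35.67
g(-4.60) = -75.97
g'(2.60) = -25.25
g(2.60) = -38.45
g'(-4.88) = 38.03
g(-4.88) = -86.28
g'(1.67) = -17.38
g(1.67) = -18.63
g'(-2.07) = 14.26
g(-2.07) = -12.81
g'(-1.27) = 7.49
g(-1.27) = -4.11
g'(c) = -8.46*c - 3.25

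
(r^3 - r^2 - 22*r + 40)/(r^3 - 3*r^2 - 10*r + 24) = (r + 5)/(r + 3)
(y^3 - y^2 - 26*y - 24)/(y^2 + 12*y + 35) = (y^3 - y^2 - 26*y - 24)/(y^2 + 12*y + 35)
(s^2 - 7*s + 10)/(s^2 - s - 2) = (s - 5)/(s + 1)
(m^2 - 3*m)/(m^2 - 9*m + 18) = m/(m - 6)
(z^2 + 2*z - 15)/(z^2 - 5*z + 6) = (z + 5)/(z - 2)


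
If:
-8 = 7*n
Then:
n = -8/7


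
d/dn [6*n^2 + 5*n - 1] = 12*n + 5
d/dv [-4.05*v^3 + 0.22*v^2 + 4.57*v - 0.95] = -12.15*v^2 + 0.44*v + 4.57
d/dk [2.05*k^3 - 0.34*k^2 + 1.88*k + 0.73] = 6.15*k^2 - 0.68*k + 1.88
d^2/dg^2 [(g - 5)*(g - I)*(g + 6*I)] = 6*g - 10 + 10*I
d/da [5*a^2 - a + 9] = 10*a - 1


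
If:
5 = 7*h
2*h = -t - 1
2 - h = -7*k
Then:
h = 5/7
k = -9/49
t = -17/7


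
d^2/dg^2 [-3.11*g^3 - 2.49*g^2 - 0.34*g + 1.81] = -18.66*g - 4.98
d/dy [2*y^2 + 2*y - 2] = 4*y + 2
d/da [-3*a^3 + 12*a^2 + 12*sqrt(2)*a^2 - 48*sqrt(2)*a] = -9*a^2 + 24*a + 24*sqrt(2)*a - 48*sqrt(2)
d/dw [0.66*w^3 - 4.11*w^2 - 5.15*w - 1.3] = 1.98*w^2 - 8.22*w - 5.15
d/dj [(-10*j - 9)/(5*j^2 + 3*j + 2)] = (50*j^2 + 90*j + 7)/(25*j^4 + 30*j^3 + 29*j^2 + 12*j + 4)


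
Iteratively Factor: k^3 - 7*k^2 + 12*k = (k - 3)*(k^2 - 4*k) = k*(k - 3)*(k - 4)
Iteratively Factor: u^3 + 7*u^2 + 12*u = (u)*(u^2 + 7*u + 12) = u*(u + 3)*(u + 4)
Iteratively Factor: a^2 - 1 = (a + 1)*(a - 1)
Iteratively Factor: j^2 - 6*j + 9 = (j - 3)*(j - 3)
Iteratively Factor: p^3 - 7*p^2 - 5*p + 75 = (p - 5)*(p^2 - 2*p - 15) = (p - 5)^2*(p + 3)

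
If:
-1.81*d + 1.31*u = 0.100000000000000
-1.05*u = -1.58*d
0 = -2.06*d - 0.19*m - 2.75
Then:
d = 0.62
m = -21.20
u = 0.93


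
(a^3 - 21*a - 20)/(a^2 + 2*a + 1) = (a^2 - a - 20)/(a + 1)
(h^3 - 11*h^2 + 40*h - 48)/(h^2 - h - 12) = (h^2 - 7*h + 12)/(h + 3)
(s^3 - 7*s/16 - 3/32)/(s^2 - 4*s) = (32*s^3 - 14*s - 3)/(32*s*(s - 4))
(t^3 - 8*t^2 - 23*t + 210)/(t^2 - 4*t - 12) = (t^2 - 2*t - 35)/(t + 2)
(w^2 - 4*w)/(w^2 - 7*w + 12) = w/(w - 3)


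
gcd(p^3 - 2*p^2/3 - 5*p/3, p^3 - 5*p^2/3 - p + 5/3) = p^2 - 2*p/3 - 5/3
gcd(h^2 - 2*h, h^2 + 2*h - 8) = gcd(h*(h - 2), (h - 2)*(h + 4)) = h - 2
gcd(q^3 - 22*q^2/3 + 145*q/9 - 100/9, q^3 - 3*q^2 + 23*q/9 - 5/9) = q - 5/3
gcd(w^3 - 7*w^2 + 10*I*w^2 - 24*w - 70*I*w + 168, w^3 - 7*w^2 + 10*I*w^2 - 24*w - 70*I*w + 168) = w^3 + w^2*(-7 + 10*I) + w*(-24 - 70*I) + 168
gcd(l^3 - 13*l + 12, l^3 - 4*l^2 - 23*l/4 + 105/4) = l - 3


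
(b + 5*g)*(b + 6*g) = b^2 + 11*b*g + 30*g^2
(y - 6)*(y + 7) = y^2 + y - 42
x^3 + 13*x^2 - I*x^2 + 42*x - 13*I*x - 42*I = (x + 6)*(x + 7)*(x - I)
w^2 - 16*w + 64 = (w - 8)^2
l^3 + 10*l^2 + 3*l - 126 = (l - 3)*(l + 6)*(l + 7)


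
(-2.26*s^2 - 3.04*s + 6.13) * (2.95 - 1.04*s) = 2.3504*s^3 - 3.5054*s^2 - 15.3432*s + 18.0835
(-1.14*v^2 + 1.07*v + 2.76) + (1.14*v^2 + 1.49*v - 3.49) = 2.56*v - 0.73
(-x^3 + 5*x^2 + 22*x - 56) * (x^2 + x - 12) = -x^5 + 4*x^4 + 39*x^3 - 94*x^2 - 320*x + 672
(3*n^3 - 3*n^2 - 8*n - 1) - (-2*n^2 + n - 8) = 3*n^3 - n^2 - 9*n + 7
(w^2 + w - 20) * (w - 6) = w^3 - 5*w^2 - 26*w + 120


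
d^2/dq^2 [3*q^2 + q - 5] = 6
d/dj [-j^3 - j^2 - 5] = j*(-3*j - 2)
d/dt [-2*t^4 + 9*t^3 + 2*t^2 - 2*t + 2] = -8*t^3 + 27*t^2 + 4*t - 2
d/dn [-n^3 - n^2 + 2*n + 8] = -3*n^2 - 2*n + 2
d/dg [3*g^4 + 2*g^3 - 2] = g^2*(12*g + 6)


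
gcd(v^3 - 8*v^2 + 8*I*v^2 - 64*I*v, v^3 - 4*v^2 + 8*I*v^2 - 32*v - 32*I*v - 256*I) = v^2 + v*(-8 + 8*I) - 64*I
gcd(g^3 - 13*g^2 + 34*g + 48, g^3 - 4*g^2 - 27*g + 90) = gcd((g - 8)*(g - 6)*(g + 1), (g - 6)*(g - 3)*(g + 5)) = g - 6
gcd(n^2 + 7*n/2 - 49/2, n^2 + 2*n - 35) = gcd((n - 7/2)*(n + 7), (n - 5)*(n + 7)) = n + 7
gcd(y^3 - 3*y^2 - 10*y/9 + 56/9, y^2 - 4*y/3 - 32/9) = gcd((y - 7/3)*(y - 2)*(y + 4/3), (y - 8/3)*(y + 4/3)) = y + 4/3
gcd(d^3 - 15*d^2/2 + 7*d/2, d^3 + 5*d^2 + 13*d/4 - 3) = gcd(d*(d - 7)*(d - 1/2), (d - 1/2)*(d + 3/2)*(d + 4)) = d - 1/2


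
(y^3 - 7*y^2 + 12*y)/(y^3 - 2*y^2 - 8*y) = (y - 3)/(y + 2)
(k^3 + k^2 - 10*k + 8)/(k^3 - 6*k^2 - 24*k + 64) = (k - 1)/(k - 8)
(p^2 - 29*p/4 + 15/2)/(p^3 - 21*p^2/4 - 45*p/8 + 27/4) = 2*(4*p - 5)/(8*p^2 + 6*p - 9)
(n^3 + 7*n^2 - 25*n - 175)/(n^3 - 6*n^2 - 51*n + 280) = (n + 5)/(n - 8)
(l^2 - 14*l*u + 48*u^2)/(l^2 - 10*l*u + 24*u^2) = (-l + 8*u)/(-l + 4*u)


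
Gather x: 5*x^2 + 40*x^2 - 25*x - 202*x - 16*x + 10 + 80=45*x^2 - 243*x + 90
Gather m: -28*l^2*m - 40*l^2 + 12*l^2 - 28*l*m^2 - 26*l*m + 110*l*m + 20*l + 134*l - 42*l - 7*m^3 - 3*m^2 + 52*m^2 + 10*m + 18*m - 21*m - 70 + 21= -28*l^2 + 112*l - 7*m^3 + m^2*(49 - 28*l) + m*(-28*l^2 + 84*l + 7) - 49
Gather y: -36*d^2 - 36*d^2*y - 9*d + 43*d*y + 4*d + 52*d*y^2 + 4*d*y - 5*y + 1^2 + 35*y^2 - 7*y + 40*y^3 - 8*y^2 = -36*d^2 - 5*d + 40*y^3 + y^2*(52*d + 27) + y*(-36*d^2 + 47*d - 12) + 1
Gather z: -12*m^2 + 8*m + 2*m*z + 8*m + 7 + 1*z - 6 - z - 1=-12*m^2 + 2*m*z + 16*m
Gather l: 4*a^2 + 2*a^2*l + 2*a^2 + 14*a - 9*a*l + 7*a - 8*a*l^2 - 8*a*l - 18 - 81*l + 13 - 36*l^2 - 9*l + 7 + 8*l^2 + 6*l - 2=6*a^2 + 21*a + l^2*(-8*a - 28) + l*(2*a^2 - 17*a - 84)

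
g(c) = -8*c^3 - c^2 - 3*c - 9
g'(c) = -24*c^2 - 2*c - 3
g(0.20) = -9.70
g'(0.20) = -4.36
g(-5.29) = 1163.17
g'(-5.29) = -664.04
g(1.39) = -36.59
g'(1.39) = -52.15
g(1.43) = -38.73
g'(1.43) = -54.94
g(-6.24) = 1914.55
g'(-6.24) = -925.02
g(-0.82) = -2.80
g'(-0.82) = -17.50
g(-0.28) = -8.06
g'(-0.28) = -4.32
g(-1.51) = 20.79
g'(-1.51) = -54.70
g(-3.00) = 207.00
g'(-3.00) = -213.00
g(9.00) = -5949.00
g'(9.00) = -1965.00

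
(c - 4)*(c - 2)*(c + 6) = c^3 - 28*c + 48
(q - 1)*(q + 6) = q^2 + 5*q - 6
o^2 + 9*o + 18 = (o + 3)*(o + 6)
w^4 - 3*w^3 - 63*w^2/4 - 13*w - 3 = (w - 6)*(w + 1/2)^2*(w + 2)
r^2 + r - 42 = (r - 6)*(r + 7)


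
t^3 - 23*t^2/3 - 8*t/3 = t*(t - 8)*(t + 1/3)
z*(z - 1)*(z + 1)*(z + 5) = z^4 + 5*z^3 - z^2 - 5*z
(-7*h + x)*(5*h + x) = -35*h^2 - 2*h*x + x^2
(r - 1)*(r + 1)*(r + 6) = r^3 + 6*r^2 - r - 6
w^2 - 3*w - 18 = (w - 6)*(w + 3)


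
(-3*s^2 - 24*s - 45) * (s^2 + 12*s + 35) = -3*s^4 - 60*s^3 - 438*s^2 - 1380*s - 1575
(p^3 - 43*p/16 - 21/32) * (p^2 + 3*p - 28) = p^5 + 3*p^4 - 491*p^3/16 - 279*p^2/32 + 2345*p/32 + 147/8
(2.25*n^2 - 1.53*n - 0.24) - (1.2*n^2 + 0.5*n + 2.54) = 1.05*n^2 - 2.03*n - 2.78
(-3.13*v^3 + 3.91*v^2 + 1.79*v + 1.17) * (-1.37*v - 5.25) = 4.2881*v^4 + 11.0758*v^3 - 22.9798*v^2 - 11.0004*v - 6.1425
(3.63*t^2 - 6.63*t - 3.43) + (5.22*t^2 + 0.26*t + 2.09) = 8.85*t^2 - 6.37*t - 1.34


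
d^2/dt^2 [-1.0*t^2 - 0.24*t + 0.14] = -2.00000000000000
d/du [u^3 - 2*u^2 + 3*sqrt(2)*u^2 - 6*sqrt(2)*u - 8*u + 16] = 3*u^2 - 4*u + 6*sqrt(2)*u - 6*sqrt(2) - 8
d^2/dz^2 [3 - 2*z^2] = -4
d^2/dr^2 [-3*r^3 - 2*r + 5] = -18*r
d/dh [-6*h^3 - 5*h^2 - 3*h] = -18*h^2 - 10*h - 3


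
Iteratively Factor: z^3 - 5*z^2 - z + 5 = (z - 5)*(z^2 - 1) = (z - 5)*(z + 1)*(z - 1)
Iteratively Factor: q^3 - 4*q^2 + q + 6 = (q - 3)*(q^2 - q - 2) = (q - 3)*(q + 1)*(q - 2)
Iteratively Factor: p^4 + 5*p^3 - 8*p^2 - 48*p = (p - 3)*(p^3 + 8*p^2 + 16*p) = p*(p - 3)*(p^2 + 8*p + 16) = p*(p - 3)*(p + 4)*(p + 4)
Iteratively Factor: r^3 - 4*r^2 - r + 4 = (r - 1)*(r^2 - 3*r - 4) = (r - 4)*(r - 1)*(r + 1)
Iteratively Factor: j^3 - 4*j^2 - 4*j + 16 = (j - 2)*(j^2 - 2*j - 8) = (j - 4)*(j - 2)*(j + 2)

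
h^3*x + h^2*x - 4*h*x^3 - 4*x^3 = (h - 2*x)*(h + 2*x)*(h*x + x)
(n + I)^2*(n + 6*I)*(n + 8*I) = n^4 + 16*I*n^3 - 77*n^2 - 110*I*n + 48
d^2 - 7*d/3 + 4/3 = (d - 4/3)*(d - 1)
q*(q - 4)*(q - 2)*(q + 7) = q^4 + q^3 - 34*q^2 + 56*q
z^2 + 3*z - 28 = (z - 4)*(z + 7)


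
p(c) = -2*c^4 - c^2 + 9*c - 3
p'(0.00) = 9.00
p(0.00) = -3.00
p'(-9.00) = 5859.00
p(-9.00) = -13287.00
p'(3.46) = -329.29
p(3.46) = -270.47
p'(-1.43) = 35.25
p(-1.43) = -26.28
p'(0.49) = 7.08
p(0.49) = 1.05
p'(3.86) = -458.82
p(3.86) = -427.16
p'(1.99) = -58.02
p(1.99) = -20.41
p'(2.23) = -84.18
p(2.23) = -37.36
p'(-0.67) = 12.75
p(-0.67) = -9.88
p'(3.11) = -237.86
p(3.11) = -171.78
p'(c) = -8*c^3 - 2*c + 9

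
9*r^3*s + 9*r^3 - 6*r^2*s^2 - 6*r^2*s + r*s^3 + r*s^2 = (-3*r + s)^2*(r*s + r)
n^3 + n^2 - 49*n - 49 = (n - 7)*(n + 1)*(n + 7)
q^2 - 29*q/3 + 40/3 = (q - 8)*(q - 5/3)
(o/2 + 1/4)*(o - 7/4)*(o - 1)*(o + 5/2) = o^4/2 + o^3/8 - 21*o^2/8 + 29*o/32 + 35/32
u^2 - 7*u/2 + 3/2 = (u - 3)*(u - 1/2)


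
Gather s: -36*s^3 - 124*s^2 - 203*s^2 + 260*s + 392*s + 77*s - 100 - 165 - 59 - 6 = -36*s^3 - 327*s^2 + 729*s - 330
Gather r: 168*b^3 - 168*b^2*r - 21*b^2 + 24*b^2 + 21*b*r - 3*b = 168*b^3 + 3*b^2 - 3*b + r*(-168*b^2 + 21*b)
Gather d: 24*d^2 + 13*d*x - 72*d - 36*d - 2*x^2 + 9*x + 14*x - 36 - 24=24*d^2 + d*(13*x - 108) - 2*x^2 + 23*x - 60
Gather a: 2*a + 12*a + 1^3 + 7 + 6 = 14*a + 14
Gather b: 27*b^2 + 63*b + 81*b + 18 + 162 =27*b^2 + 144*b + 180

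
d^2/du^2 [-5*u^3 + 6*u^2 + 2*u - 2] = 12 - 30*u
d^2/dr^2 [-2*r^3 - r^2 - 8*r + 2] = -12*r - 2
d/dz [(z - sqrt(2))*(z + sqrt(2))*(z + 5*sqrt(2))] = 3*z^2 + 10*sqrt(2)*z - 2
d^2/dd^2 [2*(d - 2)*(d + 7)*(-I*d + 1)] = -12*I*d + 4 - 20*I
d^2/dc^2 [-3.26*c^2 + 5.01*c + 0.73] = -6.52000000000000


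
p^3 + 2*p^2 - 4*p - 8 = (p - 2)*(p + 2)^2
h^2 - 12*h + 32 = (h - 8)*(h - 4)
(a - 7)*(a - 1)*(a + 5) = a^3 - 3*a^2 - 33*a + 35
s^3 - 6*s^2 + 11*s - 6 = (s - 3)*(s - 2)*(s - 1)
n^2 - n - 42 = (n - 7)*(n + 6)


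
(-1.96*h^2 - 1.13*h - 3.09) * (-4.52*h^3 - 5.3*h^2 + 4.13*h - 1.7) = 8.8592*h^5 + 15.4956*h^4 + 11.861*h^3 + 15.0421*h^2 - 10.8407*h + 5.253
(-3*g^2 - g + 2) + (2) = -3*g^2 - g + 4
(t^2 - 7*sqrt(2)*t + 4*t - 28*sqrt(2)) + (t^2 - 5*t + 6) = 2*t^2 - 7*sqrt(2)*t - t - 28*sqrt(2) + 6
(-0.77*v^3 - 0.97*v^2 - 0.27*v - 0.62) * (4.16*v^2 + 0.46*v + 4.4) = -3.2032*v^5 - 4.3894*v^4 - 4.9574*v^3 - 6.9714*v^2 - 1.4732*v - 2.728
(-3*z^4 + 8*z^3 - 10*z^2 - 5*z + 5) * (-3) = 9*z^4 - 24*z^3 + 30*z^2 + 15*z - 15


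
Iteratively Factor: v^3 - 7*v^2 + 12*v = (v - 3)*(v^2 - 4*v) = v*(v - 3)*(v - 4)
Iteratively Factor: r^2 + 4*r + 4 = (r + 2)*(r + 2)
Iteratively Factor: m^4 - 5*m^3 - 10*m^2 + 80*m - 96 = (m - 2)*(m^3 - 3*m^2 - 16*m + 48) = (m - 4)*(m - 2)*(m^2 + m - 12) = (m - 4)*(m - 2)*(m + 4)*(m - 3)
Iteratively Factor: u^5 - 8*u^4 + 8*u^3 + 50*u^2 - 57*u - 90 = (u + 2)*(u^4 - 10*u^3 + 28*u^2 - 6*u - 45) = (u - 3)*(u + 2)*(u^3 - 7*u^2 + 7*u + 15) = (u - 3)^2*(u + 2)*(u^2 - 4*u - 5) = (u - 5)*(u - 3)^2*(u + 2)*(u + 1)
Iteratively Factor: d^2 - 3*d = (d)*(d - 3)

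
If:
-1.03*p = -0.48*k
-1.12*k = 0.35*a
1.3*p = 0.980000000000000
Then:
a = -5.18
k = 1.62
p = 0.75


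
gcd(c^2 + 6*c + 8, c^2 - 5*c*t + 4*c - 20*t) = c + 4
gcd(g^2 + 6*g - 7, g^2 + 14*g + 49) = g + 7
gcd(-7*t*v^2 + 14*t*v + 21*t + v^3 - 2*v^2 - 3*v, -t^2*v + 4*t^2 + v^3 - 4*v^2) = 1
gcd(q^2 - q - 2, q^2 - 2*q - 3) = q + 1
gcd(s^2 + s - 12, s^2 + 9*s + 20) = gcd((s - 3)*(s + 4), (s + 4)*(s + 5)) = s + 4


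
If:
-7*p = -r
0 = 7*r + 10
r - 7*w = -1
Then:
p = -10/49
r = -10/7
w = -3/49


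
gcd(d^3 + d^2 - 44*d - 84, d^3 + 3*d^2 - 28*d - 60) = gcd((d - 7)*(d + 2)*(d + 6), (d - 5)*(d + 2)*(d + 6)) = d^2 + 8*d + 12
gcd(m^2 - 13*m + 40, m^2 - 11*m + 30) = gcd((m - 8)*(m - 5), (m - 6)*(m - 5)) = m - 5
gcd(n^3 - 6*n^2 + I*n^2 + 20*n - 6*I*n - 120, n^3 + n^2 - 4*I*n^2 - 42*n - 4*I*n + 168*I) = n^2 + n*(-6 - 4*I) + 24*I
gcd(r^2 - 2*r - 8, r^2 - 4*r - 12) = r + 2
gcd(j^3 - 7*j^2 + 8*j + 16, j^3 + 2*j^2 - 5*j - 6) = j + 1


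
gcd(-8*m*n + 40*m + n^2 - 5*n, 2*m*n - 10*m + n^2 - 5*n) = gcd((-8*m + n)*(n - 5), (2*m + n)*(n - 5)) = n - 5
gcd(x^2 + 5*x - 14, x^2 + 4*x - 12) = x - 2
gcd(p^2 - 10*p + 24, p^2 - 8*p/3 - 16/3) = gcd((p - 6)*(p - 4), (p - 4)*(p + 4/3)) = p - 4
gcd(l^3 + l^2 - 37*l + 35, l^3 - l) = l - 1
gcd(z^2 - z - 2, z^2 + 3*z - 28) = 1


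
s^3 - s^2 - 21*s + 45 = (s - 3)^2*(s + 5)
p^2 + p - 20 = (p - 4)*(p + 5)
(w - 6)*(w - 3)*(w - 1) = w^3 - 10*w^2 + 27*w - 18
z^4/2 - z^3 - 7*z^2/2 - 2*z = z*(z/2 + 1/2)*(z - 4)*(z + 1)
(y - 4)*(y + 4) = y^2 - 16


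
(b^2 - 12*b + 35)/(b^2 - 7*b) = (b - 5)/b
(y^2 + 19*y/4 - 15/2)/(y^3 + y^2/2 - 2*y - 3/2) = (4*y^2 + 19*y - 30)/(2*(2*y^3 + y^2 - 4*y - 3))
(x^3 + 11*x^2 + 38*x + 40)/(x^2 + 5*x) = x + 6 + 8/x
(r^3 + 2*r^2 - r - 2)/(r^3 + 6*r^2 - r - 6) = (r + 2)/(r + 6)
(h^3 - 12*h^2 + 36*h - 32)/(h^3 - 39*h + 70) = (h^2 - 10*h + 16)/(h^2 + 2*h - 35)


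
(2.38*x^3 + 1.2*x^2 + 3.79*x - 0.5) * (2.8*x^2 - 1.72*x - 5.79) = 6.664*x^5 - 0.7336*x^4 - 5.2322*x^3 - 14.8668*x^2 - 21.0841*x + 2.895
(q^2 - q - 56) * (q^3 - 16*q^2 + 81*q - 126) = q^5 - 17*q^4 + 41*q^3 + 689*q^2 - 4410*q + 7056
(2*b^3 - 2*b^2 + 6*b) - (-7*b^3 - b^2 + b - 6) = 9*b^3 - b^2 + 5*b + 6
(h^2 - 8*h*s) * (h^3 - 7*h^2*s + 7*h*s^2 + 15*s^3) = h^5 - 15*h^4*s + 63*h^3*s^2 - 41*h^2*s^3 - 120*h*s^4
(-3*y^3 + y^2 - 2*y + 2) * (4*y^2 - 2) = -12*y^5 + 4*y^4 - 2*y^3 + 6*y^2 + 4*y - 4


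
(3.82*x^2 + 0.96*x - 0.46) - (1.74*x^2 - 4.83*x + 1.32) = 2.08*x^2 + 5.79*x - 1.78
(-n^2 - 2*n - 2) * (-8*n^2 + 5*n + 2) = 8*n^4 + 11*n^3 + 4*n^2 - 14*n - 4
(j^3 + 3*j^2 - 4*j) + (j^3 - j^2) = 2*j^3 + 2*j^2 - 4*j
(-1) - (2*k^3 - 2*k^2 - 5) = -2*k^3 + 2*k^2 + 4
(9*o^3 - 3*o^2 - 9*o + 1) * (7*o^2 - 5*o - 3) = 63*o^5 - 66*o^4 - 75*o^3 + 61*o^2 + 22*o - 3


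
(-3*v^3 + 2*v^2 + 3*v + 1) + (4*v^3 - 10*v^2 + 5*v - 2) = v^3 - 8*v^2 + 8*v - 1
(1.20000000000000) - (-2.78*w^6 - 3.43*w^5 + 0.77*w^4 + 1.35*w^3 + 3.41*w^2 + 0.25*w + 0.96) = 2.78*w^6 + 3.43*w^5 - 0.77*w^4 - 1.35*w^3 - 3.41*w^2 - 0.25*w + 0.24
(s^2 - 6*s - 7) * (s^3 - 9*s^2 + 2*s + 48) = s^5 - 15*s^4 + 49*s^3 + 99*s^2 - 302*s - 336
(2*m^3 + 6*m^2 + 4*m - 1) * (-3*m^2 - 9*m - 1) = -6*m^5 - 36*m^4 - 68*m^3 - 39*m^2 + 5*m + 1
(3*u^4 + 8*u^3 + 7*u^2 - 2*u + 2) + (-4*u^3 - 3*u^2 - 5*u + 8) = 3*u^4 + 4*u^3 + 4*u^2 - 7*u + 10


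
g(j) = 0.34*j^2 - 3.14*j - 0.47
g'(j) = 0.68*j - 3.14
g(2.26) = -5.83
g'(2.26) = -1.60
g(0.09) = -0.75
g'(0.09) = -3.08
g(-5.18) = 24.92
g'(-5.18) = -6.66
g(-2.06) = 7.44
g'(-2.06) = -4.54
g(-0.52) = 1.25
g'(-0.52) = -3.49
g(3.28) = -7.11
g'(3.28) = -0.91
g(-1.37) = 4.47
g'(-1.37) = -4.07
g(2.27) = -5.85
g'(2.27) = -1.60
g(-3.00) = 12.01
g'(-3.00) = -5.18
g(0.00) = -0.47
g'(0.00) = -3.14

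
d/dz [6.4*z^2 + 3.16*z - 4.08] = 12.8*z + 3.16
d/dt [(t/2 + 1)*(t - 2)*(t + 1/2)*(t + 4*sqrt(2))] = 2*t^3 + 3*t^2/4 + 6*sqrt(2)*t^2 - 4*t + 2*sqrt(2)*t - 8*sqrt(2) - 1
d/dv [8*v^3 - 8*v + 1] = 24*v^2 - 8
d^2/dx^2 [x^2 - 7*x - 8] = 2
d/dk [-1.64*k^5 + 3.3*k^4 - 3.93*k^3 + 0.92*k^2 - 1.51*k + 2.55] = -8.2*k^4 + 13.2*k^3 - 11.79*k^2 + 1.84*k - 1.51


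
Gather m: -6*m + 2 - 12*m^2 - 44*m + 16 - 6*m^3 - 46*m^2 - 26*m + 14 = -6*m^3 - 58*m^2 - 76*m + 32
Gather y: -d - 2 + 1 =-d - 1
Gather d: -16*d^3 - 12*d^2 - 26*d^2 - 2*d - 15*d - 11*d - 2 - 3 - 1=-16*d^3 - 38*d^2 - 28*d - 6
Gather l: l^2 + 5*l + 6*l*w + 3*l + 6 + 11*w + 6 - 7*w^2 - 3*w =l^2 + l*(6*w + 8) - 7*w^2 + 8*w + 12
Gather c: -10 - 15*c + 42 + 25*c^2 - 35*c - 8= 25*c^2 - 50*c + 24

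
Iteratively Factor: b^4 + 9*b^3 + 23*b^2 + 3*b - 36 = (b + 4)*(b^3 + 5*b^2 + 3*b - 9) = (b + 3)*(b + 4)*(b^2 + 2*b - 3) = (b - 1)*(b + 3)*(b + 4)*(b + 3)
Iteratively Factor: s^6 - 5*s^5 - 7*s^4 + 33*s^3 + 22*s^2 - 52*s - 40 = (s + 1)*(s^5 - 6*s^4 - s^3 + 34*s^2 - 12*s - 40) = (s - 2)*(s + 1)*(s^4 - 4*s^3 - 9*s^2 + 16*s + 20) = (s - 2)*(s + 1)*(s + 2)*(s^3 - 6*s^2 + 3*s + 10) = (s - 2)^2*(s + 1)*(s + 2)*(s^2 - 4*s - 5) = (s - 5)*(s - 2)^2*(s + 1)*(s + 2)*(s + 1)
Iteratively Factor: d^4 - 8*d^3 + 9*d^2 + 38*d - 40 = (d + 2)*(d^3 - 10*d^2 + 29*d - 20) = (d - 1)*(d + 2)*(d^2 - 9*d + 20) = (d - 4)*(d - 1)*(d + 2)*(d - 5)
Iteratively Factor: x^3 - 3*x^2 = (x - 3)*(x^2) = x*(x - 3)*(x)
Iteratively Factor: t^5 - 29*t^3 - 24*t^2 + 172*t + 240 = (t - 5)*(t^4 + 5*t^3 - 4*t^2 - 44*t - 48) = (t - 5)*(t + 4)*(t^3 + t^2 - 8*t - 12) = (t - 5)*(t + 2)*(t + 4)*(t^2 - t - 6) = (t - 5)*(t - 3)*(t + 2)*(t + 4)*(t + 2)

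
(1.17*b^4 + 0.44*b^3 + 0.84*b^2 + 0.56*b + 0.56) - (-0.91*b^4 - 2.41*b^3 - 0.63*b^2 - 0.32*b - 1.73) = 2.08*b^4 + 2.85*b^3 + 1.47*b^2 + 0.88*b + 2.29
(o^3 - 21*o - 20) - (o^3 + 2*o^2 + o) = -2*o^2 - 22*o - 20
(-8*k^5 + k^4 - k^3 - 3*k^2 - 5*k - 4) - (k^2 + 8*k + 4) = -8*k^5 + k^4 - k^3 - 4*k^2 - 13*k - 8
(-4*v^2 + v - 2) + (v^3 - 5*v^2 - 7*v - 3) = v^3 - 9*v^2 - 6*v - 5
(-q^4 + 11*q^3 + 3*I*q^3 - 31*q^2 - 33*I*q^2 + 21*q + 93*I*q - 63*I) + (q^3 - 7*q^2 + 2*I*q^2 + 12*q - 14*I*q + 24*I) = -q^4 + 12*q^3 + 3*I*q^3 - 38*q^2 - 31*I*q^2 + 33*q + 79*I*q - 39*I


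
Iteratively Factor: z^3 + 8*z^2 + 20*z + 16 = (z + 2)*(z^2 + 6*z + 8) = (z + 2)*(z + 4)*(z + 2)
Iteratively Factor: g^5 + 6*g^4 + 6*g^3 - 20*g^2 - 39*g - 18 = (g + 3)*(g^4 + 3*g^3 - 3*g^2 - 11*g - 6) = (g + 1)*(g + 3)*(g^3 + 2*g^2 - 5*g - 6) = (g + 1)^2*(g + 3)*(g^2 + g - 6) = (g - 2)*(g + 1)^2*(g + 3)*(g + 3)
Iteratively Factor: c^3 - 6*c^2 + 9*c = (c)*(c^2 - 6*c + 9) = c*(c - 3)*(c - 3)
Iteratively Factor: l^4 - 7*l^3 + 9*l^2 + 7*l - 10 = (l - 2)*(l^3 - 5*l^2 - l + 5) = (l - 2)*(l + 1)*(l^2 - 6*l + 5) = (l - 2)*(l - 1)*(l + 1)*(l - 5)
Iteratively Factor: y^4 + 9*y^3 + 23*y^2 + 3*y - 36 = (y + 3)*(y^3 + 6*y^2 + 5*y - 12) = (y - 1)*(y + 3)*(y^2 + 7*y + 12) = (y - 1)*(y + 3)*(y + 4)*(y + 3)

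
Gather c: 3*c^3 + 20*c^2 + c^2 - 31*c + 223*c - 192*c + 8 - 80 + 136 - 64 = 3*c^3 + 21*c^2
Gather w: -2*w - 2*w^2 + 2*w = -2*w^2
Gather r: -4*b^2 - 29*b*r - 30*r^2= -4*b^2 - 29*b*r - 30*r^2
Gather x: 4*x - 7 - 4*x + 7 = 0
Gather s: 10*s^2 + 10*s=10*s^2 + 10*s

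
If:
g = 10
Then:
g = 10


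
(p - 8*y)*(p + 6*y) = p^2 - 2*p*y - 48*y^2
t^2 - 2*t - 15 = (t - 5)*(t + 3)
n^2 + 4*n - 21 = (n - 3)*(n + 7)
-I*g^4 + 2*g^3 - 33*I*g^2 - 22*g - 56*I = (g - 4*I)*(g - 2*I)*(g + 7*I)*(-I*g + 1)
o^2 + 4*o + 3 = (o + 1)*(o + 3)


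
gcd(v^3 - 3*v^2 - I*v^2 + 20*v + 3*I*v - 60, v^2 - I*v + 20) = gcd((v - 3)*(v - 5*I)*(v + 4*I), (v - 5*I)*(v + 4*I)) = v^2 - I*v + 20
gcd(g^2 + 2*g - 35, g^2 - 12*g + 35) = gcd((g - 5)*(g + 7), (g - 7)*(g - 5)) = g - 5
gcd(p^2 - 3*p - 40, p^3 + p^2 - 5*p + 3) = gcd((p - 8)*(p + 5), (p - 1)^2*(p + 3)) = 1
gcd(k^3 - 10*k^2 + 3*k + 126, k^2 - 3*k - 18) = k^2 - 3*k - 18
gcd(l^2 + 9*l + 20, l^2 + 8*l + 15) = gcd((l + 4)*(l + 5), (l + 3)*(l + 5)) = l + 5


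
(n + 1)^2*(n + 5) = n^3 + 7*n^2 + 11*n + 5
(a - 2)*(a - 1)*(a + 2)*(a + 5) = a^4 + 4*a^3 - 9*a^2 - 16*a + 20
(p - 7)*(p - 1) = p^2 - 8*p + 7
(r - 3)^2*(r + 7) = r^3 + r^2 - 33*r + 63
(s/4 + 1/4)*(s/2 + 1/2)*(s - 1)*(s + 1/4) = s^4/8 + 5*s^3/32 - 3*s^2/32 - 5*s/32 - 1/32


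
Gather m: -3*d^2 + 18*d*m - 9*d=-3*d^2 + 18*d*m - 9*d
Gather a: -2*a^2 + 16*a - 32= -2*a^2 + 16*a - 32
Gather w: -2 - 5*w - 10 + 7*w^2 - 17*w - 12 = 7*w^2 - 22*w - 24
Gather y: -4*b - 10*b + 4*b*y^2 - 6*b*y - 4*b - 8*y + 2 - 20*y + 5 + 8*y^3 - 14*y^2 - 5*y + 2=-18*b + 8*y^3 + y^2*(4*b - 14) + y*(-6*b - 33) + 9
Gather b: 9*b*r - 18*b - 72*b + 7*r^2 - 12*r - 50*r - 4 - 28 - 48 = b*(9*r - 90) + 7*r^2 - 62*r - 80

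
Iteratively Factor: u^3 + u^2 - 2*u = (u - 1)*(u^2 + 2*u) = (u - 1)*(u + 2)*(u)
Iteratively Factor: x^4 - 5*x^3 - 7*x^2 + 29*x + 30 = (x - 5)*(x^3 - 7*x - 6) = (x - 5)*(x - 3)*(x^2 + 3*x + 2) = (x - 5)*(x - 3)*(x + 2)*(x + 1)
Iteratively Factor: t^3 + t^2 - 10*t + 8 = (t - 2)*(t^2 + 3*t - 4) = (t - 2)*(t + 4)*(t - 1)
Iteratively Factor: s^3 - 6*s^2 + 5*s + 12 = (s - 3)*(s^2 - 3*s - 4) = (s - 4)*(s - 3)*(s + 1)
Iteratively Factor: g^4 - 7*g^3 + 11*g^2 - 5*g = (g - 1)*(g^3 - 6*g^2 + 5*g) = (g - 1)^2*(g^2 - 5*g) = (g - 5)*(g - 1)^2*(g)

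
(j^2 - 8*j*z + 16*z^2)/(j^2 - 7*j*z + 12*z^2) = (-j + 4*z)/(-j + 3*z)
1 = 1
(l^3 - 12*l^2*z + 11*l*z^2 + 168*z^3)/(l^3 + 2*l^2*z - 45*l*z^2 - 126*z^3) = (l - 8*z)/(l + 6*z)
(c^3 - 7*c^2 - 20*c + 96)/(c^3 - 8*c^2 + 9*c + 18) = (c^2 - 4*c - 32)/(c^2 - 5*c - 6)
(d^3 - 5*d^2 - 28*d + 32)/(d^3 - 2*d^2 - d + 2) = (d^2 - 4*d - 32)/(d^2 - d - 2)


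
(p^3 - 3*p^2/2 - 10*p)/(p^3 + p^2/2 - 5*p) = (p - 4)/(p - 2)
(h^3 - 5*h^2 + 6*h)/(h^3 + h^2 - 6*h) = (h - 3)/(h + 3)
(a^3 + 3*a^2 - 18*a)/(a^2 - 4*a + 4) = a*(a^2 + 3*a - 18)/(a^2 - 4*a + 4)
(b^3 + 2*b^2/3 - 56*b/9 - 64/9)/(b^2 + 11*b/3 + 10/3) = (9*b^2 - 12*b - 32)/(3*(3*b + 5))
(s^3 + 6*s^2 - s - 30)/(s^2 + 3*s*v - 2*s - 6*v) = (s^2 + 8*s + 15)/(s + 3*v)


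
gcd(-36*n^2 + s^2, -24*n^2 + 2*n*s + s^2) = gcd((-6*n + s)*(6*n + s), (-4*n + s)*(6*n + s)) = 6*n + s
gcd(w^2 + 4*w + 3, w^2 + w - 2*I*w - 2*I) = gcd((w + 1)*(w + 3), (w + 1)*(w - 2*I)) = w + 1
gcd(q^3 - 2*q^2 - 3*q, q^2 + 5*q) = q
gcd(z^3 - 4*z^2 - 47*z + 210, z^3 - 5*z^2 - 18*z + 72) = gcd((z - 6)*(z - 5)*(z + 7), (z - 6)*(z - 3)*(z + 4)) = z - 6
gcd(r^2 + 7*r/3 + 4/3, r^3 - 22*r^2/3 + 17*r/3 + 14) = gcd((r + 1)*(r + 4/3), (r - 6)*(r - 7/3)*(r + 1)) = r + 1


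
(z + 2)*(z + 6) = z^2 + 8*z + 12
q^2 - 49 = (q - 7)*(q + 7)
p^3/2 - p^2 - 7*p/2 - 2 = (p/2 + 1/2)*(p - 4)*(p + 1)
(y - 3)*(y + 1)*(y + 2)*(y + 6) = y^4 + 6*y^3 - 7*y^2 - 48*y - 36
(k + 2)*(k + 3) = k^2 + 5*k + 6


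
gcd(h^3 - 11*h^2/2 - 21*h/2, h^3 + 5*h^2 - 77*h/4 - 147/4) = h + 3/2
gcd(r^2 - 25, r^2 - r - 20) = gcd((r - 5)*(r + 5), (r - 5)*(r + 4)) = r - 5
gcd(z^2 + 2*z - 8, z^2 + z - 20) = 1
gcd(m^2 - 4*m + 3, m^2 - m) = m - 1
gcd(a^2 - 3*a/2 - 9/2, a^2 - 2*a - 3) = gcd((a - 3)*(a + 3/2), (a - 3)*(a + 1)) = a - 3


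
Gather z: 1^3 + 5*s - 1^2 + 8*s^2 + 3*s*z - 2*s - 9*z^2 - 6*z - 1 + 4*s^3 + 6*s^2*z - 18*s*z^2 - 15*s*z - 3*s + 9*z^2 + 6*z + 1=4*s^3 + 8*s^2 - 18*s*z^2 + z*(6*s^2 - 12*s)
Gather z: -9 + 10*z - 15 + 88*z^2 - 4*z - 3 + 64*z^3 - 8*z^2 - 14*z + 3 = 64*z^3 + 80*z^2 - 8*z - 24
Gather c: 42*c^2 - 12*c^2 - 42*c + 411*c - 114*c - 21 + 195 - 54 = 30*c^2 + 255*c + 120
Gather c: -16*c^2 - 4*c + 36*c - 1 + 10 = -16*c^2 + 32*c + 9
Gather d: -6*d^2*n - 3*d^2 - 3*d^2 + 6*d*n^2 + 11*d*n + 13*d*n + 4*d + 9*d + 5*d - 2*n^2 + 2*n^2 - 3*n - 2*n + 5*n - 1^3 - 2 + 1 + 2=d^2*(-6*n - 6) + d*(6*n^2 + 24*n + 18)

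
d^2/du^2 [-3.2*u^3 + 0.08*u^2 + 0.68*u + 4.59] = 0.16 - 19.2*u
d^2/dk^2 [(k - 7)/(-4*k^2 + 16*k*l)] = (k*(k - 4*l)*(3*k - 4*l - 7) - 4*(k - 7)*(k - 2*l)^2)/(2*k^3*(k - 4*l)^3)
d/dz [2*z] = 2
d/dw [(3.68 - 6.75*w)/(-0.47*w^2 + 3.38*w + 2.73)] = (-3.1725*w^2 + 3.4592*w - 30.8659)/(0.2209*w^4 - 3.1772*w^3 + 8.8582*w^2 + 18.4548*w + 7.4529)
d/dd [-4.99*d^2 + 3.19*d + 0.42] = 3.19 - 9.98*d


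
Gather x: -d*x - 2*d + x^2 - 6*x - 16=-2*d + x^2 + x*(-d - 6) - 16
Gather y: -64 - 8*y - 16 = -8*y - 80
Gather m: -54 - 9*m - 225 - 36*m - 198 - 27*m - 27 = -72*m - 504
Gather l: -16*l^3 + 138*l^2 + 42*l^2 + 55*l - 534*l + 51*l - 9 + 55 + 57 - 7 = -16*l^3 + 180*l^2 - 428*l + 96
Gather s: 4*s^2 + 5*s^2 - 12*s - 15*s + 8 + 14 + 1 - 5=9*s^2 - 27*s + 18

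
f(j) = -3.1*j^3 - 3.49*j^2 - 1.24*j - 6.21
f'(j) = -9.3*j^2 - 6.98*j - 1.24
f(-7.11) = 940.40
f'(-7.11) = -421.75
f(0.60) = -8.88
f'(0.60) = -8.78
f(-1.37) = -3.09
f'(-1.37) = -9.13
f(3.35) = -166.08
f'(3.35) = -128.99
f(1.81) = -38.27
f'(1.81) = -44.34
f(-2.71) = 33.22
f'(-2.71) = -50.62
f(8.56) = -2216.94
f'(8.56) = -742.43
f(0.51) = -8.16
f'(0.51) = -7.22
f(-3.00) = 49.80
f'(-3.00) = -64.00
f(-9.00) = 1982.16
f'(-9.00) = -691.72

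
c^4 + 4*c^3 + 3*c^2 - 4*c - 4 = (c - 1)*(c + 1)*(c + 2)^2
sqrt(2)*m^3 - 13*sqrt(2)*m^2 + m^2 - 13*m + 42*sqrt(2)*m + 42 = (m - 7)*(m - 6)*(sqrt(2)*m + 1)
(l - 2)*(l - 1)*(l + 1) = l^3 - 2*l^2 - l + 2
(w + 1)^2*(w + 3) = w^3 + 5*w^2 + 7*w + 3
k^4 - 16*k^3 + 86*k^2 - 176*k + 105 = (k - 7)*(k - 5)*(k - 3)*(k - 1)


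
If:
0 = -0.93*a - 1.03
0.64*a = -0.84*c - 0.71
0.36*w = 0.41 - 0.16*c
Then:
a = -1.11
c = -0.00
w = 1.14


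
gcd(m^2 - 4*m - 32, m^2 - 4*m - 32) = m^2 - 4*m - 32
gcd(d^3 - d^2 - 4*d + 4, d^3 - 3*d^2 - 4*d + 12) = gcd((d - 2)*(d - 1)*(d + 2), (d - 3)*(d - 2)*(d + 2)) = d^2 - 4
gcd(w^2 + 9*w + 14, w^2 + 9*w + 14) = w^2 + 9*w + 14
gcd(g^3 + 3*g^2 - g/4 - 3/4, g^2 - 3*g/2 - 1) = g + 1/2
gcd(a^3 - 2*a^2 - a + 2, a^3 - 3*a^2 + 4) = a^2 - a - 2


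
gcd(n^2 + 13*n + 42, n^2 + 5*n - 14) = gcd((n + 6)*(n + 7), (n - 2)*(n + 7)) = n + 7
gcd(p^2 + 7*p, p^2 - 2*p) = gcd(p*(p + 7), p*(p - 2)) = p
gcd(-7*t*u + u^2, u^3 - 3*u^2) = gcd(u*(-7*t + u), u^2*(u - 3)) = u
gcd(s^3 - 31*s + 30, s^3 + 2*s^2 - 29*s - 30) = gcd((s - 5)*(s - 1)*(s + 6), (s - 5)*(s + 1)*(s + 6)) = s^2 + s - 30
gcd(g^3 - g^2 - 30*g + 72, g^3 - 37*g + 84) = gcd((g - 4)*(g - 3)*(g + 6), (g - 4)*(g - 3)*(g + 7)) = g^2 - 7*g + 12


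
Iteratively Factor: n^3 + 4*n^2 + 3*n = (n + 1)*(n^2 + 3*n) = (n + 1)*(n + 3)*(n)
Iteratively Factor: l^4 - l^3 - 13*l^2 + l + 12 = (l - 1)*(l^3 - 13*l - 12) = (l - 1)*(l + 1)*(l^2 - l - 12) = (l - 4)*(l - 1)*(l + 1)*(l + 3)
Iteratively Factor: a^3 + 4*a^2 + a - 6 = (a + 2)*(a^2 + 2*a - 3) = (a - 1)*(a + 2)*(a + 3)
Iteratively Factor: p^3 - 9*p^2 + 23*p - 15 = (p - 3)*(p^2 - 6*p + 5) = (p - 3)*(p - 1)*(p - 5)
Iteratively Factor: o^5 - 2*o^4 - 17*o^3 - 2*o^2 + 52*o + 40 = (o + 2)*(o^4 - 4*o^3 - 9*o^2 + 16*o + 20) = (o + 2)^2*(o^3 - 6*o^2 + 3*o + 10) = (o + 1)*(o + 2)^2*(o^2 - 7*o + 10) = (o - 5)*(o + 1)*(o + 2)^2*(o - 2)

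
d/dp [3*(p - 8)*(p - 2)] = 6*p - 30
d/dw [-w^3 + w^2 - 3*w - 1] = -3*w^2 + 2*w - 3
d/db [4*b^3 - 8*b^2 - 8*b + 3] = 12*b^2 - 16*b - 8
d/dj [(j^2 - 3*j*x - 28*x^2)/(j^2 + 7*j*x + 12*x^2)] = 10*x/(j^2 + 6*j*x + 9*x^2)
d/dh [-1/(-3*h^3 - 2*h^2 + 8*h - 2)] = (-9*h^2 - 4*h + 8)/(3*h^3 + 2*h^2 - 8*h + 2)^2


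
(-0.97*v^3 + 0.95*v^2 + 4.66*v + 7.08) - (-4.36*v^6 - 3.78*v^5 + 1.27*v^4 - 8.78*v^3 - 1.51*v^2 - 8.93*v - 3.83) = 4.36*v^6 + 3.78*v^5 - 1.27*v^4 + 7.81*v^3 + 2.46*v^2 + 13.59*v + 10.91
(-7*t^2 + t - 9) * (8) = -56*t^2 + 8*t - 72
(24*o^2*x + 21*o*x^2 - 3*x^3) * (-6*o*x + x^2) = -144*o^3*x^2 - 102*o^2*x^3 + 39*o*x^4 - 3*x^5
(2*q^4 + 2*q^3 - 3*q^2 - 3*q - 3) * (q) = 2*q^5 + 2*q^4 - 3*q^3 - 3*q^2 - 3*q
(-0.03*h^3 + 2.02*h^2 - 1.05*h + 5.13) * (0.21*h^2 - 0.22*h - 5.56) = -0.0063*h^5 + 0.4308*h^4 - 0.4981*h^3 - 9.9229*h^2 + 4.7094*h - 28.5228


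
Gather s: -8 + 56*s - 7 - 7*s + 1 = 49*s - 14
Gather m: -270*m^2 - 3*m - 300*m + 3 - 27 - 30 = -270*m^2 - 303*m - 54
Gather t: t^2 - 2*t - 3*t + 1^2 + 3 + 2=t^2 - 5*t + 6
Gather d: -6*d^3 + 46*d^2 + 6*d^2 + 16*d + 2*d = -6*d^3 + 52*d^2 + 18*d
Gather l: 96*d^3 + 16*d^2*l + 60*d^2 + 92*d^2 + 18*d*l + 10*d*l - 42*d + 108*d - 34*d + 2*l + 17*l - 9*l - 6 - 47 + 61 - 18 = 96*d^3 + 152*d^2 + 32*d + l*(16*d^2 + 28*d + 10) - 10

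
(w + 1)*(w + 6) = w^2 + 7*w + 6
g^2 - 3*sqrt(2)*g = g*(g - 3*sqrt(2))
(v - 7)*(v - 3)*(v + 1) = v^3 - 9*v^2 + 11*v + 21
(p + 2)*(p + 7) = p^2 + 9*p + 14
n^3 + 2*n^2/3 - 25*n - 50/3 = (n - 5)*(n + 2/3)*(n + 5)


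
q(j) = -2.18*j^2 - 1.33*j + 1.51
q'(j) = -4.36*j - 1.33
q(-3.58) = -21.67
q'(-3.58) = 14.28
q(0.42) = 0.57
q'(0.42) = -3.16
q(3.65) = -32.39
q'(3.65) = -17.24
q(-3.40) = -19.17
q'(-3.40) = 13.49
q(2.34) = -13.54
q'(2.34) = -11.53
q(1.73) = -7.32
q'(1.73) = -8.87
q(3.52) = -30.18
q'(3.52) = -16.68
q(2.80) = -19.31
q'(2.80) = -13.54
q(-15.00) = -469.04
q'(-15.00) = 64.07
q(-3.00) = -14.12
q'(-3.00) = 11.75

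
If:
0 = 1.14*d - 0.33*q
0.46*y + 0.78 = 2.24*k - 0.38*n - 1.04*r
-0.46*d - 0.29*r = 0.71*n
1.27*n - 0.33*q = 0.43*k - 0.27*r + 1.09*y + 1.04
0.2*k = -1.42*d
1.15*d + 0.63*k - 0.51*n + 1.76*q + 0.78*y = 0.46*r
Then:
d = 0.04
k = -0.31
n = 0.52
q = 0.15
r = -1.34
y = -0.60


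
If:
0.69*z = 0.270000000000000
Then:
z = 0.39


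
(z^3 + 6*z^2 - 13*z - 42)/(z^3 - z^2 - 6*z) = (z + 7)/z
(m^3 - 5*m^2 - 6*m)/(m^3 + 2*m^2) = (m^2 - 5*m - 6)/(m*(m + 2))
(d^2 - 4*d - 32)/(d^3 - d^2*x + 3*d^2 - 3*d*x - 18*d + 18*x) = (d^2 - 4*d - 32)/(d^3 - d^2*x + 3*d^2 - 3*d*x - 18*d + 18*x)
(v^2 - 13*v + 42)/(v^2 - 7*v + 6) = (v - 7)/(v - 1)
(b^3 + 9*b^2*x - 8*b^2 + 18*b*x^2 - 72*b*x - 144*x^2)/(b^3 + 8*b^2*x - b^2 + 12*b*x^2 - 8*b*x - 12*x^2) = (b^2 + 3*b*x - 8*b - 24*x)/(b^2 + 2*b*x - b - 2*x)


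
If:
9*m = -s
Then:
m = -s/9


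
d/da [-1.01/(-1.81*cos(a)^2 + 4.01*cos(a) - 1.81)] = (3.6562*cos(a) - 4.0501)*sin(a)/(1.81*cos(a)^2 - 4.01*cos(a) + 1.81)^2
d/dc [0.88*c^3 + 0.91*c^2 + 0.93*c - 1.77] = 2.64*c^2 + 1.82*c + 0.93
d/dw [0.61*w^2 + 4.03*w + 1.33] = 1.22*w + 4.03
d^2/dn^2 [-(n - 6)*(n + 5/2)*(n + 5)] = -6*n - 3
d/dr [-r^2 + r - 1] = 1 - 2*r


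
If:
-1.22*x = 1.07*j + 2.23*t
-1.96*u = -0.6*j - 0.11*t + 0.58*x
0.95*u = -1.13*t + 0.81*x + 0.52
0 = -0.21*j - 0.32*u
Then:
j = -0.10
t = 0.20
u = 0.06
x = -0.28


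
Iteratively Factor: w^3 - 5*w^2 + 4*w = (w - 1)*(w^2 - 4*w) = (w - 4)*(w - 1)*(w)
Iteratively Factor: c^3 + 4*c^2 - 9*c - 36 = (c - 3)*(c^2 + 7*c + 12) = (c - 3)*(c + 3)*(c + 4)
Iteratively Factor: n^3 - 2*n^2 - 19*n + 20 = (n + 4)*(n^2 - 6*n + 5) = (n - 1)*(n + 4)*(n - 5)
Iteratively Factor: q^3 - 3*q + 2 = (q - 1)*(q^2 + q - 2) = (q - 1)^2*(q + 2)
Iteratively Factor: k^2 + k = (k)*(k + 1)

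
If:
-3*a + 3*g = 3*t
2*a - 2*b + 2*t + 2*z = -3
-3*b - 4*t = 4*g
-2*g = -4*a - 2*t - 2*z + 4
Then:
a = 2 - z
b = 4*z/11 + 20/11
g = 7/22 - 7*z/11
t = 4*z/11 - 37/22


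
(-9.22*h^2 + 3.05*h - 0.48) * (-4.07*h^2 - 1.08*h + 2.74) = 37.5254*h^4 - 2.4559*h^3 - 26.6032*h^2 + 8.8754*h - 1.3152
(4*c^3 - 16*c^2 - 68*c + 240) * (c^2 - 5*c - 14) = 4*c^5 - 36*c^4 - 44*c^3 + 804*c^2 - 248*c - 3360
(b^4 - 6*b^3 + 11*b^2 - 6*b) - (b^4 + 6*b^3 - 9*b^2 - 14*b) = -12*b^3 + 20*b^2 + 8*b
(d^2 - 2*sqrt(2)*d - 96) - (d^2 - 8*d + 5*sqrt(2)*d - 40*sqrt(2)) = -7*sqrt(2)*d + 8*d - 96 + 40*sqrt(2)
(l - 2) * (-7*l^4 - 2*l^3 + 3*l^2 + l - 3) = -7*l^5 + 12*l^4 + 7*l^3 - 5*l^2 - 5*l + 6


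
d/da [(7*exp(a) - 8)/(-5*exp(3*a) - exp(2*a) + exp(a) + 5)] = ((7*exp(a) - 8)*(15*exp(2*a) + 2*exp(a) - 1) - 35*exp(3*a) - 7*exp(2*a) + 7*exp(a) + 35)*exp(a)/(5*exp(3*a) + exp(2*a) - exp(a) - 5)^2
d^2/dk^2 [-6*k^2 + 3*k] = -12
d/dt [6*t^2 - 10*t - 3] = 12*t - 10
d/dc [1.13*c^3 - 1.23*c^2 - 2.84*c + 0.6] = 3.39*c^2 - 2.46*c - 2.84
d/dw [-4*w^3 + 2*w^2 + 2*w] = -12*w^2 + 4*w + 2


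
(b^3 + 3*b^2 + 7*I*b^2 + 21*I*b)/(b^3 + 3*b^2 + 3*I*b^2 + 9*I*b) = (b + 7*I)/(b + 3*I)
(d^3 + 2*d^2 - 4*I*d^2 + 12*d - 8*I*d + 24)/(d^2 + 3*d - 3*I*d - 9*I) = (d^3 + d^2*(2 - 4*I) + d*(12 - 8*I) + 24)/(d^2 + d*(3 - 3*I) - 9*I)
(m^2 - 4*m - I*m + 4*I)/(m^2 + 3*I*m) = (m^2 - 4*m - I*m + 4*I)/(m*(m + 3*I))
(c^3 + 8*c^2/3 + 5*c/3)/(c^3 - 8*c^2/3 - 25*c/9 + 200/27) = 9*c*(c + 1)/(9*c^2 - 39*c + 40)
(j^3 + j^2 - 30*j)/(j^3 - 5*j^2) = (j + 6)/j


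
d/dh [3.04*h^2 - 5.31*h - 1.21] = 6.08*h - 5.31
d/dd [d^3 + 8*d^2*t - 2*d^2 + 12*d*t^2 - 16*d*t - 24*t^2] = 3*d^2 + 16*d*t - 4*d + 12*t^2 - 16*t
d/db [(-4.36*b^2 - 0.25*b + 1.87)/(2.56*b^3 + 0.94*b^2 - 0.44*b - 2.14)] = (11.1616*b^4 + 1.28*b^3 - 12.2082*b^2 + 15.1452*b + 1.3578)/(6.5536*b^6 + 4.8128*b^5 - 1.3692*b^4 - 11.784*b^3 - 3.8296*b^2 + 1.8832*b + 4.5796)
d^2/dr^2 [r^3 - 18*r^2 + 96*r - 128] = 6*r - 36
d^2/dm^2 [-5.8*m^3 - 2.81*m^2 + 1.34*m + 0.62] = -34.8*m - 5.62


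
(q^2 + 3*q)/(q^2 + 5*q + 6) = q/(q + 2)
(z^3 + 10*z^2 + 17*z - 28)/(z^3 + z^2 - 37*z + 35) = (z + 4)/(z - 5)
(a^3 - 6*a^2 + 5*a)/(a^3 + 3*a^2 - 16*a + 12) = a*(a - 5)/(a^2 + 4*a - 12)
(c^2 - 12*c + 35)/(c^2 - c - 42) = (c - 5)/(c + 6)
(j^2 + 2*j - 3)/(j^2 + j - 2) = (j + 3)/(j + 2)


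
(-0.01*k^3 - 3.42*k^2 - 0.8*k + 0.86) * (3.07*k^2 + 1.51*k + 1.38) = -0.0307*k^5 - 10.5145*k^4 - 7.634*k^3 - 3.2874*k^2 + 0.1946*k + 1.1868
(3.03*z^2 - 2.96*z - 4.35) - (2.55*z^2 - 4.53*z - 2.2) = 0.48*z^2 + 1.57*z - 2.15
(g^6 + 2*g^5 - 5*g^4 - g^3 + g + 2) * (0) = 0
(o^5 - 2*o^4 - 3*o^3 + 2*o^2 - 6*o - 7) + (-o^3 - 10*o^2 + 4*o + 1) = o^5 - 2*o^4 - 4*o^3 - 8*o^2 - 2*o - 6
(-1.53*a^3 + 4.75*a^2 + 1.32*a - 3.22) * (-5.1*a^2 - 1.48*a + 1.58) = 7.803*a^5 - 21.9606*a^4 - 16.1794*a^3 + 21.9734*a^2 + 6.8512*a - 5.0876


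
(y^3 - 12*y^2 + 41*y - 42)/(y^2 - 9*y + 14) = y - 3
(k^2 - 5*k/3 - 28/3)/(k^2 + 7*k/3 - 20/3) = (3*k^2 - 5*k - 28)/(3*k^2 + 7*k - 20)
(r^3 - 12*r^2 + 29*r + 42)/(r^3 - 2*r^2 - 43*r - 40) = (r^2 - 13*r + 42)/(r^2 - 3*r - 40)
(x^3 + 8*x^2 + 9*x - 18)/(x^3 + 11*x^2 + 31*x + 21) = (x^2 + 5*x - 6)/(x^2 + 8*x + 7)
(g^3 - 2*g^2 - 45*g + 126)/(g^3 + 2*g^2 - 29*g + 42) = (g - 6)/(g - 2)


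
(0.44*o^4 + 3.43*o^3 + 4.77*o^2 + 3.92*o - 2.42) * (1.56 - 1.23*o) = -0.5412*o^5 - 3.5325*o^4 - 0.516299999999999*o^3 + 2.6196*o^2 + 9.0918*o - 3.7752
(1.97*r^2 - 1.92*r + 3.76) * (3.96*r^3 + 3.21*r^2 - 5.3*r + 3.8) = 7.8012*r^5 - 1.2795*r^4 - 1.7146*r^3 + 29.7316*r^2 - 27.224*r + 14.288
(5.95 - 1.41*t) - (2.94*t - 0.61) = 6.56 - 4.35*t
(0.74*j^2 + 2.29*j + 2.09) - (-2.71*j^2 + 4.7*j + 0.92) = 3.45*j^2 - 2.41*j + 1.17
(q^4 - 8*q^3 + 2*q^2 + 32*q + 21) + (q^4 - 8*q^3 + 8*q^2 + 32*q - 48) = 2*q^4 - 16*q^3 + 10*q^2 + 64*q - 27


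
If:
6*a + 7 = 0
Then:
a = -7/6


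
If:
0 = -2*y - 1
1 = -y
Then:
No Solution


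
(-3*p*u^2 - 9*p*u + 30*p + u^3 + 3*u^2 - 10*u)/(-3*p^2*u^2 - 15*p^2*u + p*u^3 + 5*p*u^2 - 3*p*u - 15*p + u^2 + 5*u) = (u - 2)/(p*u + 1)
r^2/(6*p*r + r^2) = r/(6*p + r)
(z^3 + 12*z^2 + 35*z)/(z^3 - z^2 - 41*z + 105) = z*(z + 5)/(z^2 - 8*z + 15)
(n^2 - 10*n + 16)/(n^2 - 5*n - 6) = (-n^2 + 10*n - 16)/(-n^2 + 5*n + 6)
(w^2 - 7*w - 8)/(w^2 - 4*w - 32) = (w + 1)/(w + 4)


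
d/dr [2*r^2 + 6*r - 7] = 4*r + 6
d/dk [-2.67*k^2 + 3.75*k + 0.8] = 3.75 - 5.34*k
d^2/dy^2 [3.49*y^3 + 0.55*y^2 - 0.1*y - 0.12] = 20.94*y + 1.1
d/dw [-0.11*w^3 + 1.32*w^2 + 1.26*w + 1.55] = -0.33*w^2 + 2.64*w + 1.26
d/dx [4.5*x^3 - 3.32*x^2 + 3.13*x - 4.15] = 13.5*x^2 - 6.64*x + 3.13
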